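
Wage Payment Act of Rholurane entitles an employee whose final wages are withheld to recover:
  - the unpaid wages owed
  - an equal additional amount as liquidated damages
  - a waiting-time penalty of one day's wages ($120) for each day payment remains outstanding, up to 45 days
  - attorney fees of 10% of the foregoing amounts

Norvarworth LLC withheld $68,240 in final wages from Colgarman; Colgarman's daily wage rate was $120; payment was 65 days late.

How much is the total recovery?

$156,068

Liquidated damages (equal amount): $68,240
Penalty days: min(65, 45) = 45
Waiting-time penalty: 45 × $120 = $5,400
Subtotal: $68,240 + $68,240 + $5,400 = $141,880
Attorney fees: 10% of $141,880 = $14,188
Total award: $141,880 + $14,188 = $156,068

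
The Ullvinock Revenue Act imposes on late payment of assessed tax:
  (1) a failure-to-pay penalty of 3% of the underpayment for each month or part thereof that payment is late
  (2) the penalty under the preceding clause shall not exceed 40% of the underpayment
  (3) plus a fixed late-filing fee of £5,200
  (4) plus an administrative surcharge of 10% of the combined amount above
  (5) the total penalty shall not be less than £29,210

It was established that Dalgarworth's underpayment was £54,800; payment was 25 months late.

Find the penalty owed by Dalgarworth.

Accrued rate: 3% × 25 = 75%, capped at 40% → 40%
Failure-to-pay penalty: 40% of £54,800 = £21,920
Penalty before surcharge: £21,920 + £5,200 = £27,120
Administrative surcharge: 10% of £27,120 = £2,712
Total penalty: £27,120 + £2,712 = £29,832
Minimum £29,210: £29,832 meets the minimum, no increase.

Penalty: £29,832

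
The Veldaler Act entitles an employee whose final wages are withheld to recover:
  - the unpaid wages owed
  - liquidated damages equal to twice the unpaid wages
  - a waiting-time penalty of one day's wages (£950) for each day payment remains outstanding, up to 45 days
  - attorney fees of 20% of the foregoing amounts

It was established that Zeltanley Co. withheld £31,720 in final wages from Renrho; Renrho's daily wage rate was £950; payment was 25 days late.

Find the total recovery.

Doubled: 2 × £31,720 = £63,440
Penalty days: min(25, 45) = 25
Waiting-time penalty: 25 × £950 = £23,750
Subtotal: £31,720 + £63,440 + £23,750 = £118,910
Attorney fees: 20% of £118,910 = £23,782
Total award: £118,910 + £23,782 = £142,692

£142,692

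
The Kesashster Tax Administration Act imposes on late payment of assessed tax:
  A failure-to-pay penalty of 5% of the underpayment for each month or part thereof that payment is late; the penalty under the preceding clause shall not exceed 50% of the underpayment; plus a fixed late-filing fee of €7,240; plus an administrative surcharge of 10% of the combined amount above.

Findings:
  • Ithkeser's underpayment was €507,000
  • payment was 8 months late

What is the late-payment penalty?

Accrued rate: 5% × 8 = 40%, capped at 50% → 40%
Failure-to-pay penalty: 40% of €507,000 = €202,800
Penalty before surcharge: €202,800 + €7,240 = €210,040
Administrative surcharge: 10% of €210,040 = €21,004
Total penalty: €210,040 + €21,004 = €231,044

Penalty: €231,044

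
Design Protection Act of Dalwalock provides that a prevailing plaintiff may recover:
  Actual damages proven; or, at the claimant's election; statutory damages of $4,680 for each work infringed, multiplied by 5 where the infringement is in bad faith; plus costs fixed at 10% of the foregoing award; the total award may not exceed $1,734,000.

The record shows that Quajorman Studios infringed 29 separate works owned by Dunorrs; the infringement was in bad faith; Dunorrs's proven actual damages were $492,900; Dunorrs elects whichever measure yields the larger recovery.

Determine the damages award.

Statutory damages: 29 × $4,680 = $135,720
Multiplied by 5: 5 × $135,720 = $678,600
Greater of actual damages ($492,900) or enhanced statutory damages ($678,600): $678,600
Costs: 10% of $678,600 = $67,860
Award plus costs: $678,600 + $67,860 = $746,460
Cap at $1,734,000: $746,460 is within the cap, no reduction.

$746,460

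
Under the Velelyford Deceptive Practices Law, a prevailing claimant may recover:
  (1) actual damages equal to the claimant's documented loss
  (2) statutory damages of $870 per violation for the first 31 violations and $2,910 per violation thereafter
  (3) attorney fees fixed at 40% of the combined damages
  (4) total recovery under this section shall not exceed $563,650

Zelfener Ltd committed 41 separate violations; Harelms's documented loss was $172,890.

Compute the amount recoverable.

First 31 violations: 31 × $870 = $26,970
Remaining violations: (41 − 31) × $2,910 = $29,100
Statutory damages: $26,970 + $29,100 = $56,070
Combined damages: $172,890 + $56,070 = $228,960
Attorney fees: 40% of $228,960 = $91,584
Total before cap: $228,960 + $91,584 = $320,544
Cap at $563,650: $320,544 is within the cap, no reduction.

Total recovery: $320,544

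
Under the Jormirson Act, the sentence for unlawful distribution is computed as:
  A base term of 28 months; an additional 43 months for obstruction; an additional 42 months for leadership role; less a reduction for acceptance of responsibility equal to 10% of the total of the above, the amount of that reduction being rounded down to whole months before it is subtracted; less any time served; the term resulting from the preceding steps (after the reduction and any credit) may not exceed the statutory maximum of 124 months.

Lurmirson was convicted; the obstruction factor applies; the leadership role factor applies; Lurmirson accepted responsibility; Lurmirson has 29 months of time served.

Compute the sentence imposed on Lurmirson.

73 months

Obstruction enhancement: +43 months
Leadership role enhancement: +42 months
Adjusted term: 28 months + 43 months + 42 months = 113 months
Acceptance of responsibility reduction: 10% of 113 months = 11 months (rounded down)
After reduction: 113 − 11 = 102 months
Less time served: 102 months − 29 months = 73 months
Cap at 124 months: 73 months is within the cap, no reduction.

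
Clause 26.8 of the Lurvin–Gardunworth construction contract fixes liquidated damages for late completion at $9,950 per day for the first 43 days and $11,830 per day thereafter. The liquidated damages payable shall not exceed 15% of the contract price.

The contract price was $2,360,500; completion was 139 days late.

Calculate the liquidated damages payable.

$354,075

First 43 days: 43 × $9,950 = $427,850
Remaining days: (139 − 43) × $11,830 = $1,135,680
Accrued per-day damages: $427,850 + $1,135,680 = $1,563,530
Cap: 15% of $2,360,500 = $354,075
Cap at $354,075: $1,563,530 exceeds the cap → $354,075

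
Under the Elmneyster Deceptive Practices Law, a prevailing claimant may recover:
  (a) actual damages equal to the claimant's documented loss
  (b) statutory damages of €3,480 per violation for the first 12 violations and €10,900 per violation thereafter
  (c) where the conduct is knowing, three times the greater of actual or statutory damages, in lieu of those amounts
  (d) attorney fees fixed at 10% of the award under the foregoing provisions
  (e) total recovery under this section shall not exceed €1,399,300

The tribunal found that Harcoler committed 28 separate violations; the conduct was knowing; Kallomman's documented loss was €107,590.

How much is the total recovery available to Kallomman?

First 12 violations: 12 × €3,480 = €41,760
Remaining violations: (28 − 12) × €10,900 = €174,400
Statutory damages: €41,760 + €174,400 = €216,160
Greater of actual damages (€107,590) or statutory damages (€216,160): €216,160
Trebled: 3 × €216,160 = €648,480
Attorney fees: 10% of €648,480 = €64,848
Total before cap: €648,480 + €64,848 = €713,328
Cap at €1,399,300: €713,328 is within the cap, no reduction.

Total recovery: €713,328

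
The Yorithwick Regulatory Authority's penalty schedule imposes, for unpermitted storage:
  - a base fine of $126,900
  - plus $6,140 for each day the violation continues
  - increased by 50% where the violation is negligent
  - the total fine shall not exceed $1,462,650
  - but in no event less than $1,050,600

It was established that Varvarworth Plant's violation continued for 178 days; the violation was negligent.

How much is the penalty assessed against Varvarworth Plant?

Per-day component: 178 × $6,140 = $1,092,920
Base plus per-day: $126,900 + $1,092,920 = $1,219,820
Enhancement: 50% of $1,219,820 = $609,910
Enhanced fine: $1,219,820 + $609,910 = $1,829,730
Cap at $1,462,650: $1,829,730 exceeds the cap → $1,462,650
Minimum $1,050,600: $1,462,650 meets the minimum, no increase.

$1,462,650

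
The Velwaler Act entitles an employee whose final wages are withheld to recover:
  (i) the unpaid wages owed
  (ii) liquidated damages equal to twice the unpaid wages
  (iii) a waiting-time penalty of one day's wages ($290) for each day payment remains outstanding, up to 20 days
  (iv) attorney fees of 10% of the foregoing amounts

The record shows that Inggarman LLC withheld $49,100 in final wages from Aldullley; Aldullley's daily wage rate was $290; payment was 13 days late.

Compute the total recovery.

Doubled: 2 × $49,100 = $98,200
Penalty days: min(13, 20) = 13
Waiting-time penalty: 13 × $290 = $3,770
Subtotal: $49,100 + $98,200 + $3,770 = $151,070
Attorney fees: 10% of $151,070 = $15,107
Total award: $151,070 + $15,107 = $166,177

$166,177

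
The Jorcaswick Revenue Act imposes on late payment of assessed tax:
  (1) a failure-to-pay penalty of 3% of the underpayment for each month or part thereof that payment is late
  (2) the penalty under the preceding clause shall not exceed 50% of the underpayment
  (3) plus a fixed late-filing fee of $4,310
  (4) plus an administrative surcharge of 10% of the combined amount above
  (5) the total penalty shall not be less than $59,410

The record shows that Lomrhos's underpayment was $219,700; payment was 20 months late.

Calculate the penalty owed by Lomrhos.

Accrued rate: 3% × 20 = 60%, capped at 50% → 50%
Failure-to-pay penalty: 50% of $219,700 = $109,850
Penalty before surcharge: $109,850 + $4,310 = $114,160
Administrative surcharge: 10% of $114,160 = $11,416
Total penalty: $114,160 + $11,416 = $125,576
Minimum $59,410: $125,576 meets the minimum, no increase.

$125,576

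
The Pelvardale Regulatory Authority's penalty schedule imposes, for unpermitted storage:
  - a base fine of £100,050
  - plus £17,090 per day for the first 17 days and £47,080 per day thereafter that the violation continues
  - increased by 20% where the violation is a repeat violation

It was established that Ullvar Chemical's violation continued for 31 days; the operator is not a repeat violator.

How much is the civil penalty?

First 17 days: 17 × £17,090 = £290,530
Remaining days: (31 − 17) × £47,080 = £659,120
Per-day component: £290,530 + £659,120 = £949,650
Base plus per-day: £100,050 + £949,650 = £1,049,700
The operator is not a repeat violator: no 20% increase.

£1,049,700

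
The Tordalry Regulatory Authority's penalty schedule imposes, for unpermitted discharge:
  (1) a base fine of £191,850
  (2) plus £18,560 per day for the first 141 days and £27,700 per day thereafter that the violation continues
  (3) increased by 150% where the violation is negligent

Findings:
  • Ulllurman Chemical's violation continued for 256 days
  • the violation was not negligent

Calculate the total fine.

£5,994,310

First 141 days: 141 × £18,560 = £2,616,960
Remaining days: (256 − 141) × £27,700 = £3,185,500
Per-day component: £2,616,960 + £3,185,500 = £5,802,460
Base plus per-day: £191,850 + £5,802,460 = £5,994,310
The violation was not negligent: no 150% increase.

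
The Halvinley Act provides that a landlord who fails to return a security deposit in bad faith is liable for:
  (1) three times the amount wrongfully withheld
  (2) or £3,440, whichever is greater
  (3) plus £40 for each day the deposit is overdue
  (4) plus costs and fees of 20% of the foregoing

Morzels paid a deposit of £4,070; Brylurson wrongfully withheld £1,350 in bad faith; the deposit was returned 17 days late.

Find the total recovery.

Trebled: 3 × £1,350 = £4,050
Minimum £3,440: £4,050 meets the minimum, no increase.
Late-return penalty: 17 × £40 = £680
Damages plus late penalty: £4,050 + £680 = £4,730
Costs and fees: 20% of £4,730 = £946
Total recovery: £4,730 + £946 = £5,676

£5,676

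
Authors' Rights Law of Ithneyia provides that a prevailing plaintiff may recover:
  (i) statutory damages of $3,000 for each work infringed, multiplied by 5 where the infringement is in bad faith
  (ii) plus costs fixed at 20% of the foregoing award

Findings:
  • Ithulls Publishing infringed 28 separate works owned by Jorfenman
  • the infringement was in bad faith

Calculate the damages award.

Statutory damages: 28 × $3,000 = $84,000
Multiplied by 5: 5 × $84,000 = $420,000
Costs: 20% of $420,000 = $84,000
Award plus costs: $420,000 + $84,000 = $504,000

Award: $504,000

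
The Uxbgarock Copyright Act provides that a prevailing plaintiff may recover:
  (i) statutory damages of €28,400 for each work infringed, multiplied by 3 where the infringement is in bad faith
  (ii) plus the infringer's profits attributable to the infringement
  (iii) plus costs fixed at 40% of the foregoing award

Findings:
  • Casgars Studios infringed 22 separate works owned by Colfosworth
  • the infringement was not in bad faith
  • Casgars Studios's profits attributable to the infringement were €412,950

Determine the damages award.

€1,452,850

Statutory damages: 22 × €28,400 = €624,800
Infringement not in bad faith: no ×3 enhancement.
Combined award: €624,800 + €412,950 = €1,037,750
Costs: 40% of €1,037,750 = €415,100
Award plus costs: €1,037,750 + €415,100 = €1,452,850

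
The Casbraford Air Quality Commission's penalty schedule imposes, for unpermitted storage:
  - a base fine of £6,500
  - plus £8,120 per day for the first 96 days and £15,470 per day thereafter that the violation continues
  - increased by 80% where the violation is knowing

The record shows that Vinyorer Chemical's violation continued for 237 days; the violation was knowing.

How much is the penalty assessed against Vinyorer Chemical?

£5,341,122

First 96 days: 96 × £8,120 = £779,520
Remaining days: (237 − 96) × £15,470 = £2,181,270
Per-day component: £779,520 + £2,181,270 = £2,960,790
Base plus per-day: £6,500 + £2,960,790 = £2,967,290
Enhancement: 80% of £2,967,290 = £2,373,832
Enhanced fine: £2,967,290 + £2,373,832 = £5,341,122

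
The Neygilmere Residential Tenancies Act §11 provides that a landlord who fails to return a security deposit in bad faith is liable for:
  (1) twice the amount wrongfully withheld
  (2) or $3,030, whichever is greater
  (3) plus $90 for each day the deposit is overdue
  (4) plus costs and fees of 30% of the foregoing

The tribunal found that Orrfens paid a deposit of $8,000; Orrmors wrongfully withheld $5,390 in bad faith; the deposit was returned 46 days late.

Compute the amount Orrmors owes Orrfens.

Doubled: 2 × $5,390 = $10,780
Minimum $3,030: $10,780 meets the minimum, no increase.
Late-return penalty: 46 × $90 = $4,140
Damages plus late penalty: $10,780 + $4,140 = $14,920
Costs and fees: 30% of $14,920 = $4,476
Total recovery: $14,920 + $4,476 = $19,396

$19,396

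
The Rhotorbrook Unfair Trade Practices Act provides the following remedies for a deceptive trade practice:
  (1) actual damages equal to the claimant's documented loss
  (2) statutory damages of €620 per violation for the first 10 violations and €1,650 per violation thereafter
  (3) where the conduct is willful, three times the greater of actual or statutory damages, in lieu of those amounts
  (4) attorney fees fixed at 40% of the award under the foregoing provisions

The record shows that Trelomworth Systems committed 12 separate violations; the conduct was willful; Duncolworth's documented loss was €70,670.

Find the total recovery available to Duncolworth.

First 10 violations: 10 × €620 = €6,200
Remaining violations: (12 − 10) × €1,650 = €3,300
Statutory damages: €6,200 + €3,300 = €9,500
Greater of actual damages (€70,670) or statutory damages (€9,500): €70,670
Trebled: 3 × €70,670 = €212,010
Attorney fees: 40% of €212,010 = €84,804
Total recovery: €212,010 + €84,804 = €296,814

€296,814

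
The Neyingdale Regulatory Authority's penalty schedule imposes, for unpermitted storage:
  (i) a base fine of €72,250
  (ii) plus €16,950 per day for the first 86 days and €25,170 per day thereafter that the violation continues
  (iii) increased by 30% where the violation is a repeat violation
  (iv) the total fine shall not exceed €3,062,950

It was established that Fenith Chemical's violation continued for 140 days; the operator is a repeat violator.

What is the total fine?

€3,062,950

First 86 days: 86 × €16,950 = €1,457,700
Remaining days: (140 − 86) × €25,170 = €1,359,180
Per-day component: €1,457,700 + €1,359,180 = €2,816,880
Base plus per-day: €72,250 + €2,816,880 = €2,889,130
Enhancement: 30% of €2,889,130 = €866,739
Enhanced fine: €2,889,130 + €866,739 = €3,755,869
Cap at €3,062,950: €3,755,869 exceeds the cap → €3,062,950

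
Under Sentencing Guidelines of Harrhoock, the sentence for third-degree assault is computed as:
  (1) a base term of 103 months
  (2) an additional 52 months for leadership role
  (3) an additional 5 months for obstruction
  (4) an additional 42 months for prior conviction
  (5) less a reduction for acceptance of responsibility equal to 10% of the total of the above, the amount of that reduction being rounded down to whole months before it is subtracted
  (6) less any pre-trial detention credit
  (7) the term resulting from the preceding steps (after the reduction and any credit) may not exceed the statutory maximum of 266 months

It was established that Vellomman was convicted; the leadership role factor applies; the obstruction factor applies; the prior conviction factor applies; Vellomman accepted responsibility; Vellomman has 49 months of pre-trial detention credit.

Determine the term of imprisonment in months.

133 months

Leadership role enhancement: +52 months
Obstruction enhancement: +5 months
Prior conviction enhancement: +42 months
Adjusted term: 103 months + 52 months + 5 months + 42 months = 202 months
Acceptance of responsibility reduction: 10% of 202 months = 20 months (rounded down)
After reduction: 202 − 20 = 182 months
Less pre-trial detention credit: 182 months − 49 months = 133 months
Cap at 266 months: 133 months is within the cap, no reduction.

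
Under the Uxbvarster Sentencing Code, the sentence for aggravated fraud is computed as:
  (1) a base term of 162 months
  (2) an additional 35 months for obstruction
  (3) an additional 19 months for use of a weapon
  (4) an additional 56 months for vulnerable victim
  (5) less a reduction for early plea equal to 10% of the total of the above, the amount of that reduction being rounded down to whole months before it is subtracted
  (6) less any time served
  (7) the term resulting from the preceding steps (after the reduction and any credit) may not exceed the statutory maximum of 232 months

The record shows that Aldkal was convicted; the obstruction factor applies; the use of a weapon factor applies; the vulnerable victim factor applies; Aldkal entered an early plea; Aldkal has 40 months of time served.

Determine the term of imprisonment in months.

Obstruction enhancement: +35 months
Use of a weapon enhancement: +19 months
Vulnerable victim enhancement: +56 months
Adjusted term: 162 months + 35 months + 19 months + 56 months = 272 months
Early plea reduction: 10% of 272 months = 27 months (rounded down)
After reduction: 272 − 27 = 245 months
Less time served: 245 months − 40 months = 205 months
Cap at 232 months: 205 months is within the cap, no reduction.

Sentence: 205 months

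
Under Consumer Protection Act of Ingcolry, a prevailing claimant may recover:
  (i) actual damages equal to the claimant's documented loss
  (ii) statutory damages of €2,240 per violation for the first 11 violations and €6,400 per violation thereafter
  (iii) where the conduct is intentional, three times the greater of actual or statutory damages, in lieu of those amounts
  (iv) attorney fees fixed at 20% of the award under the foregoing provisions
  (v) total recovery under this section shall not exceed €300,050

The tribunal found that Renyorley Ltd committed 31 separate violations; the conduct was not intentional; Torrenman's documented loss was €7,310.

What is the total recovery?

First 11 violations: 11 × €2,240 = €24,640
Remaining violations: (31 − 11) × €6,400 = €128,000
Statutory damages: €24,640 + €128,000 = €152,640
Conduct not intentional: the in-lieu enhancement does not apply.
Actual plus statutory damages: €7,310 + €152,640 = €159,950
Attorney fees: 20% of €159,950 = €31,990
Total before cap: €159,950 + €31,990 = €191,940
Cap at €300,050: €191,940 is within the cap, no reduction.

€191,940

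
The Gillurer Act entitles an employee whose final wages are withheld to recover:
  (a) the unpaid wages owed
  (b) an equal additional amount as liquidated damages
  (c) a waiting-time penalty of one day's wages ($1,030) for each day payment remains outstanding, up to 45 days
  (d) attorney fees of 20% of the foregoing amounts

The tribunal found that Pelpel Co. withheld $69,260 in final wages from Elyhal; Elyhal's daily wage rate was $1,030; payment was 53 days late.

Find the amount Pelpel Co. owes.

$221,844

Liquidated damages (equal amount): $69,260
Penalty days: min(53, 45) = 45
Waiting-time penalty: 45 × $1,030 = $46,350
Subtotal: $69,260 + $69,260 + $46,350 = $184,870
Attorney fees: 20% of $184,870 = $36,974
Total award: $184,870 + $36,974 = $221,844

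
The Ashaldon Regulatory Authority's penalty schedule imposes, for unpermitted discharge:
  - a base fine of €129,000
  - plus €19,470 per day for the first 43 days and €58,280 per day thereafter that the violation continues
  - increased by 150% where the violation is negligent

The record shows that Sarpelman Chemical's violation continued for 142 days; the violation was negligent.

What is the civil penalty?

First 43 days: 43 × €19,470 = €837,210
Remaining days: (142 − 43) × €58,280 = €5,769,720
Per-day component: €837,210 + €5,769,720 = €6,606,930
Base plus per-day: €129,000 + €6,606,930 = €6,735,930
Enhancement: 150% of €6,735,930 = €10,103,895
Enhanced fine: €6,735,930 + €10,103,895 = €16,839,825

€16,839,825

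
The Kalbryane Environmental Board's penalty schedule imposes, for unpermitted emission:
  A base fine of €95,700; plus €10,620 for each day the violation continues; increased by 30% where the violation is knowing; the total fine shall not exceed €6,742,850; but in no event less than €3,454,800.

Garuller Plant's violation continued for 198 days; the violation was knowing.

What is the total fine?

Per-day component: 198 × €10,620 = €2,102,760
Base plus per-day: €95,700 + €2,102,760 = €2,198,460
Enhancement: 30% of €2,198,460 = €659,538
Enhanced fine: €2,198,460 + €659,538 = €2,857,998
Cap at €6,742,850: €2,857,998 is within the cap, no reduction.
Minimum €3,454,800: €2,857,998 is below the minimum → €3,454,800

Civil penalty: €3,454,800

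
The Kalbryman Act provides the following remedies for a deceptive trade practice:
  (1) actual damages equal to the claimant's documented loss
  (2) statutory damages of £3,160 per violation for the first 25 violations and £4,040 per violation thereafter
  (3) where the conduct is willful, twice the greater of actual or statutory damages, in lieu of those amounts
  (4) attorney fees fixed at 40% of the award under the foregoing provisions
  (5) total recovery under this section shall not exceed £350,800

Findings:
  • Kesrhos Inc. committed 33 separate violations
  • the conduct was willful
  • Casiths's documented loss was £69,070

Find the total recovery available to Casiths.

First 25 violations: 25 × £3,160 = £79,000
Remaining violations: (33 − 25) × £4,040 = £32,320
Statutory damages: £79,000 + £32,320 = £111,320
Greater of actual damages (£69,070) or statutory damages (£111,320): £111,320
Doubled: 2 × £111,320 = £222,640
Attorney fees: 40% of £222,640 = £89,056
Total before cap: £222,640 + £89,056 = £311,696
Cap at £350,800: £311,696 is within the cap, no reduction.

£311,696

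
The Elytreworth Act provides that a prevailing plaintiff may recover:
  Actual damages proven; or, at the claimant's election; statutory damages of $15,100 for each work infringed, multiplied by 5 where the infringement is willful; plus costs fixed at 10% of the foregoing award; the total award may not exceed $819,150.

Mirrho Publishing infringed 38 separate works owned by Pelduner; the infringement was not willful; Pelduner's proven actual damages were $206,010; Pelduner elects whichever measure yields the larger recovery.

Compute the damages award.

Award: $631,180

Statutory damages: 38 × $15,100 = $573,800
Infringement not willful: no ×5 enhancement.
Greater of actual damages ($206,010) or statutory damages ($573,800): $573,800
Costs: 10% of $573,800 = $57,380
Award plus costs: $573,800 + $57,380 = $631,180
Cap at $819,150: $631,180 is within the cap, no reduction.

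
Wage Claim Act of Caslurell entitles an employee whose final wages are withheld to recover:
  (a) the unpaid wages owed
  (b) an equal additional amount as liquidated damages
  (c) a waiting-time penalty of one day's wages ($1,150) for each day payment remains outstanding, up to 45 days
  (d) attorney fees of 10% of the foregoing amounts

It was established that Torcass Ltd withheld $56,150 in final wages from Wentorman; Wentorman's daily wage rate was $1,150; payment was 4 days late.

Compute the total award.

Liquidated damages (equal amount): $56,150
Penalty days: min(4, 45) = 4
Waiting-time penalty: 4 × $1,150 = $4,600
Subtotal: $56,150 + $56,150 + $4,600 = $116,900
Attorney fees: 10% of $116,900 = $11,690
Total award: $116,900 + $11,690 = $128,590

$128,590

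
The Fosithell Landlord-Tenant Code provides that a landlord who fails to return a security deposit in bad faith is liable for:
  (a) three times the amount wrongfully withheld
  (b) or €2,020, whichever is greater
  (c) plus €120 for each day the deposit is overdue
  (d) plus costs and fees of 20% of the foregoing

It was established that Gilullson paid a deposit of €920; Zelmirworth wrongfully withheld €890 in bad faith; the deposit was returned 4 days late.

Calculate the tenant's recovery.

€3,780

Trebled: 3 × €890 = €2,670
Minimum €2,020: €2,670 meets the minimum, no increase.
Late-return penalty: 4 × €120 = €480
Damages plus late penalty: €2,670 + €480 = €3,150
Costs and fees: 20% of €3,150 = €630
Total recovery: €3,150 + €630 = €3,780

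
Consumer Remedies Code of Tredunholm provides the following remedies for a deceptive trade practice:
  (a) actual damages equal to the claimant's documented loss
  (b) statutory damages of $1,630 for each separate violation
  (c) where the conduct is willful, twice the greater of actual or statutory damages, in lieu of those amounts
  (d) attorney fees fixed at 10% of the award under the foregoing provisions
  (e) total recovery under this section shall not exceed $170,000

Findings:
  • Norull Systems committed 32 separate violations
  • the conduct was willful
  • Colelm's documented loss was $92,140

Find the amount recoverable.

$170,000

Statutory damages: 32 × $1,630 = $52,160
Greater of actual damages ($92,140) or statutory damages ($52,160): $92,140
Doubled: 2 × $92,140 = $184,280
Attorney fees: 10% of $184,280 = $18,428
Total before cap: $184,280 + $18,428 = $202,708
Cap at $170,000: $202,708 exceeds the cap → $170,000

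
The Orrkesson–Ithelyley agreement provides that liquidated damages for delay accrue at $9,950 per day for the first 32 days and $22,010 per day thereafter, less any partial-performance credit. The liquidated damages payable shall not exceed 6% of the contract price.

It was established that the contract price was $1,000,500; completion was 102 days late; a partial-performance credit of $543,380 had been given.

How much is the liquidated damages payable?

First 32 days: 32 × $9,950 = $318,400
Remaining days: (102 − 32) × $22,010 = $1,540,700
Accrued per-day damages: $318,400 + $1,540,700 = $1,859,100
Less partial-performance credit: $1,859,100 − $543,380 = $1,315,720
Cap: 6% of $1,000,500 = $60,030
Cap at $60,030: $1,315,720 exceeds the cap → $60,030

$60,030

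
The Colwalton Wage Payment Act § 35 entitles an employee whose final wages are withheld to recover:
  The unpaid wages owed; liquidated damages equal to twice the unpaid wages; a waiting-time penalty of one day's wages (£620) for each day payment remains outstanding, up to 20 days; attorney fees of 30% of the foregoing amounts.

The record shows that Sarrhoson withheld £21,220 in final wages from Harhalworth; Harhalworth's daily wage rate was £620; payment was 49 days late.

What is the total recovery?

Doubled: 2 × £21,220 = £42,440
Penalty days: min(49, 20) = 20
Waiting-time penalty: 20 × £620 = £12,400
Subtotal: £21,220 + £42,440 + £12,400 = £76,060
Attorney fees: 30% of £76,060 = £22,818
Total award: £76,060 + £22,818 = £98,878

£98,878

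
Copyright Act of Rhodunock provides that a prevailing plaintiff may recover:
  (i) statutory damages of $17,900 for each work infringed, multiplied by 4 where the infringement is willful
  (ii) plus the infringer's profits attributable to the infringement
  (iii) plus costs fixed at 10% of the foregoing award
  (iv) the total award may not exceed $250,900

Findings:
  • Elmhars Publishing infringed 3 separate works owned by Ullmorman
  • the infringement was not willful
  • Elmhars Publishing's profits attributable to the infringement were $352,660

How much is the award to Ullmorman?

Statutory damages: 3 × $17,900 = $53,700
Infringement not willful: no ×4 enhancement.
Combined award: $53,700 + $352,660 = $406,360
Costs: 10% of $406,360 = $40,636
Award plus costs: $406,360 + $40,636 = $446,996
Cap at $250,900: $446,996 exceeds the cap → $250,900

$250,900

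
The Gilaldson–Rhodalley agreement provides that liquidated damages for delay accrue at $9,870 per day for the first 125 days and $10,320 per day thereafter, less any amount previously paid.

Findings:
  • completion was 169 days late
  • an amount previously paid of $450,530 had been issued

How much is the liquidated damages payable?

$1,237,300

First 125 days: 125 × $9,870 = $1,233,750
Remaining days: (169 − 125) × $10,320 = $454,080
Accrued per-day damages: $1,233,750 + $454,080 = $1,687,830
Less amount previously paid: $1,687,830 − $450,530 = $1,237,300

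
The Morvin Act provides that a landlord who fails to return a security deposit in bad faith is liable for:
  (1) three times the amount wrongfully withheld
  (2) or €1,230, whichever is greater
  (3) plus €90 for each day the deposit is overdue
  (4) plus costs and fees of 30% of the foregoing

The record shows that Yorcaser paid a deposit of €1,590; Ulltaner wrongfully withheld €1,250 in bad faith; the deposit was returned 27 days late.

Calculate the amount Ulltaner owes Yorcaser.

Trebled: 3 × €1,250 = €3,750
Minimum €1,230: €3,750 meets the minimum, no increase.
Late-return penalty: 27 × €90 = €2,430
Damages plus late penalty: €3,750 + €2,430 = €6,180
Costs and fees: 30% of €6,180 = €1,854
Total recovery: €6,180 + €1,854 = €8,034

€8,034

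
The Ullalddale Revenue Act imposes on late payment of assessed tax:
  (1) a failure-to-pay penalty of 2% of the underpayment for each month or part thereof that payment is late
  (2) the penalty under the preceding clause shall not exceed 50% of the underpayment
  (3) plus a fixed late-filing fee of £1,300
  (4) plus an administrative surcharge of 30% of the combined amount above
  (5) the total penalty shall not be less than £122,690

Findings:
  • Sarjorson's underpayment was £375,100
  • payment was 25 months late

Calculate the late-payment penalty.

£245,505

Accrued rate: 2% × 25 = 50%, capped at 50% → 50%
Failure-to-pay penalty: 50% of £375,100 = £187,550
Penalty before surcharge: £187,550 + £1,300 = £188,850
Administrative surcharge: 30% of £188,850 = £56,655
Total penalty: £188,850 + £56,655 = £245,505
Minimum £122,690: £245,505 meets the minimum, no increase.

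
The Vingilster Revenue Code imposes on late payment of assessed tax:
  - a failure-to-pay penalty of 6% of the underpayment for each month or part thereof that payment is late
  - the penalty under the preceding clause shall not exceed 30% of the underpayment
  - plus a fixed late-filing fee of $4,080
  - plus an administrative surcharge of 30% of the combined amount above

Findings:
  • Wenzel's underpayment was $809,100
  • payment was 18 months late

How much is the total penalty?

Accrued rate: 6% × 18 = 108%, capped at 30% → 30%
Failure-to-pay penalty: 30% of $809,100 = $242,730
Penalty before surcharge: $242,730 + $4,080 = $246,810
Administrative surcharge: 30% of $246,810 = $74,043
Total penalty: $246,810 + $74,043 = $320,853

$320,853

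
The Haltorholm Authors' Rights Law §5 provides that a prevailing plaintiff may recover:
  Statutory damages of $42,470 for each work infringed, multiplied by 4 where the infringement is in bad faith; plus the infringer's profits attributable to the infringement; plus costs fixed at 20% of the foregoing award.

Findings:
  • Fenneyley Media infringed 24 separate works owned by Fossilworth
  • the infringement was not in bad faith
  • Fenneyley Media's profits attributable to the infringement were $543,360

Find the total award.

$1,875,168

Statutory damages: 24 × $42,470 = $1,019,280
Infringement not in bad faith: no ×4 enhancement.
Combined award: $1,019,280 + $543,360 = $1,562,640
Costs: 20% of $1,562,640 = $312,528
Award plus costs: $1,562,640 + $312,528 = $1,875,168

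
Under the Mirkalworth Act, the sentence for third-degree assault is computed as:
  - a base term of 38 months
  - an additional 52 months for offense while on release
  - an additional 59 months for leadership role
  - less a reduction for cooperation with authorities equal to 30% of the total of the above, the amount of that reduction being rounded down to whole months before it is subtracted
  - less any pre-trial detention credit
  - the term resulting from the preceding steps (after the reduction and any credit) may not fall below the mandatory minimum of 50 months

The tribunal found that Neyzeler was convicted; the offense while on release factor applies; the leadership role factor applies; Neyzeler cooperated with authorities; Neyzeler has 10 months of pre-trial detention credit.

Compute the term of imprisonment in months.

95 months

Offense while on release enhancement: +52 months
Leadership role enhancement: +59 months
Adjusted term: 38 months + 52 months + 59 months = 149 months
Cooperation with authorities reduction: 30% of 149 months = 44 months (rounded down)
After reduction: 149 − 44 = 105 months
Less pre-trial detention credit: 105 months − 10 months = 95 months
Minimum 50 months: 95 months meets the minimum, no increase.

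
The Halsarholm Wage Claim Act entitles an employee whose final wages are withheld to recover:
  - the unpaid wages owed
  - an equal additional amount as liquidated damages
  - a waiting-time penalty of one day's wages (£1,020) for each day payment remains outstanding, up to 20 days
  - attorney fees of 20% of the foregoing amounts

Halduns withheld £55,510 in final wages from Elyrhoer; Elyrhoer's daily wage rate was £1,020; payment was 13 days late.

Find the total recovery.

£149,136

Liquidated damages (equal amount): £55,510
Penalty days: min(13, 20) = 13
Waiting-time penalty: 13 × £1,020 = £13,260
Subtotal: £55,510 + £55,510 + £13,260 = £124,280
Attorney fees: 20% of £124,280 = £24,856
Total award: £124,280 + £24,856 = £149,136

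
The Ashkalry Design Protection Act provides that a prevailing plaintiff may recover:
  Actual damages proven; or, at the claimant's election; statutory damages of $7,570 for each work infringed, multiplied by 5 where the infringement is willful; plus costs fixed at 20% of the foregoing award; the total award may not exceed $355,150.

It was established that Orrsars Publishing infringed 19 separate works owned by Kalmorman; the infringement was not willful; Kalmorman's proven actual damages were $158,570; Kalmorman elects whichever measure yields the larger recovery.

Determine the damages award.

Statutory damages: 19 × $7,570 = $143,830
Infringement not willful: no ×5 enhancement.
Greater of actual damages ($158,570) or statutory damages ($143,830): $158,570
Costs: 20% of $158,570 = $31,714
Award plus costs: $158,570 + $31,714 = $190,284
Cap at $355,150: $190,284 is within the cap, no reduction.

$190,284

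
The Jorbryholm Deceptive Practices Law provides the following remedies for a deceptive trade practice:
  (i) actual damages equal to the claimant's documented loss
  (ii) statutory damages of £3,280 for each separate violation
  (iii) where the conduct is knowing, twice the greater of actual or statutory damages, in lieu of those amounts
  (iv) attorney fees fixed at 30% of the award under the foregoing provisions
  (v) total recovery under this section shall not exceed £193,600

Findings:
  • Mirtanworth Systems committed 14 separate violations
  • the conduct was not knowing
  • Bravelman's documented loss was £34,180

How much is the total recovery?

£104,130

Statutory damages: 14 × £3,280 = £45,920
Conduct not knowing: the in-lieu enhancement does not apply.
Actual plus statutory damages: £34,180 + £45,920 = £80,100
Attorney fees: 30% of £80,100 = £24,030
Total before cap: £80,100 + £24,030 = £104,130
Cap at £193,600: £104,130 is within the cap, no reduction.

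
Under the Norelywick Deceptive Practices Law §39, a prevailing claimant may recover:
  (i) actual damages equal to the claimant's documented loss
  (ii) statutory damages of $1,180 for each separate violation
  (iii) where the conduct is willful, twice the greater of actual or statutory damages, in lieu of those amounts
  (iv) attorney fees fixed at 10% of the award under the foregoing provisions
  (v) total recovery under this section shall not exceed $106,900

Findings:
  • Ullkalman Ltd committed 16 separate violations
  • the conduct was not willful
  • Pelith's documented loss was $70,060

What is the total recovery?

Statutory damages: 16 × $1,180 = $18,880
Conduct not willful: the in-lieu enhancement does not apply.
Actual plus statutory damages: $70,060 + $18,880 = $88,940
Attorney fees: 10% of $88,940 = $8,894
Total before cap: $88,940 + $8,894 = $97,834
Cap at $106,900: $97,834 is within the cap, no reduction.

Total recovery: $97,834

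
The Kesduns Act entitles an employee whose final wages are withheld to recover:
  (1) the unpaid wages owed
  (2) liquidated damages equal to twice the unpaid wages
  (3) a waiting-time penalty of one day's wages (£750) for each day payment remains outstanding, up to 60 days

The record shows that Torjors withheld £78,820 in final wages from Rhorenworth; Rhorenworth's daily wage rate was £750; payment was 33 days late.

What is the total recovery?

£261,210

Doubled: 2 × £78,820 = £157,640
Penalty days: min(33, 60) = 33
Waiting-time penalty: 33 × £750 = £24,750
Total award: £78,820 + £157,640 + £24,750 = £261,210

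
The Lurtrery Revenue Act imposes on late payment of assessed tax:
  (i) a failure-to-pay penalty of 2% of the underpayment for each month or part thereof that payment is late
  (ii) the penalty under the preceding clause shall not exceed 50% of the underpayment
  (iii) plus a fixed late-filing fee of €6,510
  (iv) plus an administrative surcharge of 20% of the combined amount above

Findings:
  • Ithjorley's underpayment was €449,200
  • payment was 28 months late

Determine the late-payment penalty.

€277,332

Accrued rate: 2% × 28 = 56%, capped at 50% → 50%
Failure-to-pay penalty: 50% of €449,200 = €224,600
Penalty before surcharge: €224,600 + €6,510 = €231,110
Administrative surcharge: 20% of €231,110 = €46,222
Total penalty: €231,110 + €46,222 = €277,332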